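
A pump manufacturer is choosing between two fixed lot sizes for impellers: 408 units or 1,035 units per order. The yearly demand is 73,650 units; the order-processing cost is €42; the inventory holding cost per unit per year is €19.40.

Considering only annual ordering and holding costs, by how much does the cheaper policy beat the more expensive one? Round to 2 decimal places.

€1,488.98

TC(Q) = (D/Q)S + (Q/2)H
TC(408) = (73,650/408)×42 + (408/2)×19.4 = €11,539.22
TC(1,035) = (73,650/1,035)×42 + (1,035/2)×19.4 = €13,028.20
|ΔTC| = |€11,539.22 − €13,028.20| = €1,488.98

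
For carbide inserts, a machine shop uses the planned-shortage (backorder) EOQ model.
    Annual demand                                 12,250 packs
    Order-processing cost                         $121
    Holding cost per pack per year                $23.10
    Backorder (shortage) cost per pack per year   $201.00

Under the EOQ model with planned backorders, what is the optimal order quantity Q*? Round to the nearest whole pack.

Basic EOQ = √(2·12,250·121/23.1) = 358.236
Backorder adjustment √((H+b)/b) = √((23.1+201)/201) = 1.0559
Q* = 358.236 × 1.0559 ≈ 378.26

378 packs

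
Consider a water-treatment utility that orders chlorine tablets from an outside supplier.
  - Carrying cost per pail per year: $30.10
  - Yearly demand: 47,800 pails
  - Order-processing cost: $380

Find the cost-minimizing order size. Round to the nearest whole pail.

1,099 pails

Optimal lot size Q* = (2 × 47,800 × $380 / $30.1)^½ ≈ 1,098.59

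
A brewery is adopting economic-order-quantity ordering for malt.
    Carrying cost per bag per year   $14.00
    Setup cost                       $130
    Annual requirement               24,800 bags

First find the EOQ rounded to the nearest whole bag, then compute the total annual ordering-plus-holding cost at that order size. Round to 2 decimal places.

2DS/H = 2·24,800·130/14 = 460,571.43
EOQ = √460,571.43 ≈ 678.65 → Q = 679 bags
Annual ordering cost = (D/Q)·S = (24,800/679) × 130 = $4,748.16
Annual holding cost  = (Q/2)·H = (679/2) × 14 = $4,753.00
Total = $4,748.16 + $4,753.00 = $9,501.16

$9,501.16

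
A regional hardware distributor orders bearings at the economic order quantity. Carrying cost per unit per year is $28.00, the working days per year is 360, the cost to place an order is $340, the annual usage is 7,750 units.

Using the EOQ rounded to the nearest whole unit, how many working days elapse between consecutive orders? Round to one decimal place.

2DS/H = 2·7,750·340/28 = 188,214.29
EOQ = √188,214.29 ≈ 433.84 → Q = 434 units
Days between orders = 360 / (D/Q) = 360 / 17.857 ≈ 20.160

20.2 days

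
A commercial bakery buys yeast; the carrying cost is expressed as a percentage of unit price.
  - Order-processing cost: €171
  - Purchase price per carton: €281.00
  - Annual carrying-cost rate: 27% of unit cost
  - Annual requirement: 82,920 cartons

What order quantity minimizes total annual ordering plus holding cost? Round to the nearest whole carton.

611 cartons

Carrying cost H = €281 × 27% = €75.8700/carton/yr
EOQ = √(2DS/H) = √(2 × 82,920 × 171 / 75.87)
    = √(373,779.36) ≈ 611.37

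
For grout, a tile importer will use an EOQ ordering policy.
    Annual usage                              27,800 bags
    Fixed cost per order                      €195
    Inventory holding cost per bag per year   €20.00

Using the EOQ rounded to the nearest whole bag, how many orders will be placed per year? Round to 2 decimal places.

37.77 orders per year

Q* = √(2·D·S / H) = √(2·27,800·195 / 20) = √542,100.0 ≈ 736.27 → Q = 736
Orders per year = D/Q = 27,800 / 736 = 37.772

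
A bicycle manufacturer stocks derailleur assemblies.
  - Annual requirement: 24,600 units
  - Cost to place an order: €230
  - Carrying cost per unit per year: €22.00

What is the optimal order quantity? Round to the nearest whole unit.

717 units

Optimal lot size Q* = (2 × 24,600 × €230 / €22)^½ ≈ 717.19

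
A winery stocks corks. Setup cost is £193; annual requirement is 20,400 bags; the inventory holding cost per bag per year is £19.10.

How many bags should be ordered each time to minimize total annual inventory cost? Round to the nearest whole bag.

EOQ = √(2DS/H) = √(2 × 20,400 × 193 / 19.1)
    = √(412,272.25) ≈ 642.08

642 bags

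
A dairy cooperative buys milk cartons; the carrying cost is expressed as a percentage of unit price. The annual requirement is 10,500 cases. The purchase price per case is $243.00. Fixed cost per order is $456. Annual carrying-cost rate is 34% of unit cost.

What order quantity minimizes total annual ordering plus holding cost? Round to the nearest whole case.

Carrying cost H = $243 × 34% = $82.6200/case/yr
2DS/H = 2·10,500·456/82.62 = 115,904.14
EOQ = √115,904.14 ≈ 340.45

340 cases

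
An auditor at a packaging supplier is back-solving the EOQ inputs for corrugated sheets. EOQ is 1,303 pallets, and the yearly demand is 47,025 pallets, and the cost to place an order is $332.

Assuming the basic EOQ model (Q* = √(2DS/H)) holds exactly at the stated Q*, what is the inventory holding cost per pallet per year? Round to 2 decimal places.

EOQ relation: Q² = 2DS/H, so rearrange for the unknown.
H = 2DS / Q² = 2 × 47,025 × 332 / 1,303² = 18.3911

$18.39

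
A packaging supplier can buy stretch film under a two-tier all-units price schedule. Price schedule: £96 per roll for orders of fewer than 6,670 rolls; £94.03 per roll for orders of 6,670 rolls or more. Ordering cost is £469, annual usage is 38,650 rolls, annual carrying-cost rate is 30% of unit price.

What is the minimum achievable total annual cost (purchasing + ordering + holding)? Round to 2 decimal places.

H₁ = 30%×£96 = £28.8000;  H₂ = 30%×£94.03 = £28.2090
EOQ₁ = √(2×38,650×469/28.8000) = 1,121.97  (< 6,670, feasible at tier 1)
EOQ₂ = √(2×38,650×469/28.2090) = 1,133.66  (< 6,670 → use Q = 6,670 at tier-2 price)
TC(tier 1 (EOQ₁), Q≈1,122.0) = £3,742,712.64
TC(tier 2, Q≈6,670.0) = £3,731,054.18
Minimum at tier 2: £3,731,054.18

£3,731,054.18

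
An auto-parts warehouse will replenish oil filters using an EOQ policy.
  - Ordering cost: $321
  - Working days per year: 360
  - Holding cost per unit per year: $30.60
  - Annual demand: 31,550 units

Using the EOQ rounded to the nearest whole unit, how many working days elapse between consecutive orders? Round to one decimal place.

Q* = √(2·D·S / H) = √(2·31,550·321 / 30.6) = √661,931.4 ≈ 813.59 → Q = 814 units
Cycle time = (working days × Q)/D = (360 × 814) / 31,550 = 9.288 days

9.3 days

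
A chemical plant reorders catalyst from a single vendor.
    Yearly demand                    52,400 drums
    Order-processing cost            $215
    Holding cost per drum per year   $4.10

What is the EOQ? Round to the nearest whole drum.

2,344 drums

2DS/H = 2·52,400·215/4.1 = 5,495,609.76
EOQ = √5,495,609.76 ≈ 2,344.27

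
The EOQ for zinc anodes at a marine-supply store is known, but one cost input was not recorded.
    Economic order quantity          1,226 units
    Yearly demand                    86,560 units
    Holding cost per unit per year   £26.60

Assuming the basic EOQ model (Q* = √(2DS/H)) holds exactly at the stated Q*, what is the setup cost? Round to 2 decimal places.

£230.95

From Q* = √(2DS/H) ⇒ Q*² = 2DS/H.
S = Q²H / (2D) = 1,226² × 26.6 / (2 × 86,560) = 230.9486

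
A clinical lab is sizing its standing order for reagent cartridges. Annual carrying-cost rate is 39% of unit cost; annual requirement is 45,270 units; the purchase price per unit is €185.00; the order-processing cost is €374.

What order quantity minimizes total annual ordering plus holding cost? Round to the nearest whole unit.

Holding cost per unit per year: H = 39% × €185 = €72.1500
Q* = √(2·D·S / H) = √(2·45,270·374 / 72.15) = √469,327.2 ≈ 685.07

685 units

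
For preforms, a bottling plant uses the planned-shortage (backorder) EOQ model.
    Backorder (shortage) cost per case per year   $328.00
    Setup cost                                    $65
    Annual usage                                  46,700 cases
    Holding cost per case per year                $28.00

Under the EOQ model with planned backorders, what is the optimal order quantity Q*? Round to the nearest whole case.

485 cases

Basic EOQ = √(2·46,700·65/28) = 465.641
Backorder adjustment √((H+b)/b) = √((28+328)/328) = 1.0418
Q* = 465.641 × 1.0418 ≈ 485.11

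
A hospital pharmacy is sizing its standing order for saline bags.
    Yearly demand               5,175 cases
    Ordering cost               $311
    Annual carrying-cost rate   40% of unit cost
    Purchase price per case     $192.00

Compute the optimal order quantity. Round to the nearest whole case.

Carrying cost H = $192 × 40% = $76.8000/case/yr
Q* = √(2·D·S / H) = √(2·5,175·311 / 76.8) = √41,912.1 ≈ 204.72

205 cases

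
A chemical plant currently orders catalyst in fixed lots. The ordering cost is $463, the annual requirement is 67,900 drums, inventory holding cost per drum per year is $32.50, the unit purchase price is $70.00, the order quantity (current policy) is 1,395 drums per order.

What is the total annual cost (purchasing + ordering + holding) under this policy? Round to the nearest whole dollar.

$4,798,205

Orders/yr = 67,900/1,395 = 48.674; ordering cost = 48.674 × $463 = $22,535.99
Average inventory = 1,395/2 = 697.5; holding cost = 697.5 × $32.5 = $22,668.75
Purchase cost = D·C = 67,900 × 70 = $4,753,000.00
Total = $22,535.99 + $22,668.75 + $4,753,000.00 = $4,798,204.74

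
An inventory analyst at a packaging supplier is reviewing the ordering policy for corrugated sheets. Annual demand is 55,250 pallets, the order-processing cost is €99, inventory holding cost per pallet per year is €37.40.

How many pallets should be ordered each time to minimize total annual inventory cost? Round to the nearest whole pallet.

EOQ = √(2DS/H) = √(2 × 55,250 × 99 / 37.4)
    = √(292,500.00) ≈ 540.83

541 pallets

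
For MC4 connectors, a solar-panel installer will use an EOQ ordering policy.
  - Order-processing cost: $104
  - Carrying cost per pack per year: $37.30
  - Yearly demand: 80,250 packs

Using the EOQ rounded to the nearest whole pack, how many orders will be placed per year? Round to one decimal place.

2DS/H = 2·80,250·104/37.3 = 447,506.70
EOQ = √447,506.70 ≈ 668.96 → Q = 669
N = D/Q = 80,250/669 ≈ 119.955 orders/yr

120.0 orders per year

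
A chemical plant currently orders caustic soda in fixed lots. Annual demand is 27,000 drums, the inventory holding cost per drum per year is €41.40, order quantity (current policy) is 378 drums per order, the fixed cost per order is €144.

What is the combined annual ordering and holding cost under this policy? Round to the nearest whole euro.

Annual ordering cost = (D/Q)·S = (27,000/378) × 144 = €10,285.71
Annual holding cost  = (Q/2)·H = (378/2) × 41.4 = €7,824.60
Total = €10,285.71 + €7,824.60 = €18,110.31

€18,110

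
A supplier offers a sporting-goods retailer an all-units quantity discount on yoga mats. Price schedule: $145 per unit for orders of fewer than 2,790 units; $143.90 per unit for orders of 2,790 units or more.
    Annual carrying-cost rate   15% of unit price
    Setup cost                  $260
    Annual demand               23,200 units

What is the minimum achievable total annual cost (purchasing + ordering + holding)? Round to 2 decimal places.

$3,370,753.08

H₁ = 15%×$145 = $21.7500;  H₂ = 15%×$143.90 = $21.5850
EOQ₁ = √(2×23,200×260/21.7500) = 744.76  (< 2,790, feasible at tier 1)
EOQ₂ = √(2×23,200×260/21.5850) = 747.60  (< 2,790 → use Q = 2,790 at tier-2 price)
TC(tier 1 (EOQ₁), Q≈744.8) = $3,380,198.52
TC(tier 2, Q≈2,790.0) = $3,370,753.08
Minimum at tier 2: $3,370,753.08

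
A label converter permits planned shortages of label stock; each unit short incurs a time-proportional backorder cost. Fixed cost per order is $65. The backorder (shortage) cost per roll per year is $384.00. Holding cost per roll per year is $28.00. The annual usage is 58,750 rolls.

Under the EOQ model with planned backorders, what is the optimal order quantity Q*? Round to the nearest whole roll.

Basic EOQ = √(2·58,750·65/28) = 522.272
Backorder adjustment √((H+b)/b) = √((28+384)/384) = 1.0358
Q* = 522.272 × 1.0358 ≈ 540.98

541 rolls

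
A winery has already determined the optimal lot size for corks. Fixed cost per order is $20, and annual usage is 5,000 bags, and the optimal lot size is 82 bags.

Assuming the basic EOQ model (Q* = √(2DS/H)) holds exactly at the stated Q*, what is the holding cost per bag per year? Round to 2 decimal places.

$29.74

From Q* = √(2DS/H) ⇒ Q*² = 2DS/H.
H = 2DS / Q² = 2 × 5,000 × 20 / 82² = 29.7442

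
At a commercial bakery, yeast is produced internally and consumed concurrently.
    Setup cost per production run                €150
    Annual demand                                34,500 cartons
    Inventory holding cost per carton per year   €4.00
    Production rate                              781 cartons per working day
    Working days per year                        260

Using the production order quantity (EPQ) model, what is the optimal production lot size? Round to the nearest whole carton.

1,766 cartons

d = 34,500/260 = 132.6923 cartons/day;  effective holding cost H(1 − d/p) = 4·(1 − 132.6923/781) = 3.32040
Q* = √(2DS / H_eff) = √(2·34,500·150 / 3.32040) ≈ 1,765.53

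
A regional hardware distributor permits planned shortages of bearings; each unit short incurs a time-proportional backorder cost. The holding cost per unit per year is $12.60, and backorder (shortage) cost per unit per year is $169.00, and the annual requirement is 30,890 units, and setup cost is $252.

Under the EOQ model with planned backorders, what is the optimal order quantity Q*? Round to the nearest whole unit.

1,152 units

Basic EOQ = √(2·30,890·252/12.6) = 1,111.575
Backorder adjustment √((H+b)/b) = √((12.6+169)/169) = 1.0366
Q* = 1,111.575 × 1.0366 ≈ 1,152.27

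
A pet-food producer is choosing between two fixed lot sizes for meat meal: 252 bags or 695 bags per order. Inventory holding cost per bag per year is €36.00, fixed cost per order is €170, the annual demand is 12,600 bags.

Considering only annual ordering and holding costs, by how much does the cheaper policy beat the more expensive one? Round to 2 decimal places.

Annual cost at Q: ordering D·S/Q plus holding Q·H/2.
TC(252) = (12,600/252)×170 + (252/2)×36 = €13,036.00
TC(695) = (12,600/695)×170 + (695/2)×36 = €15,592.01
|ΔTC| = |€13,036.00 − €15,592.01| = €2,556.01

€2,556.01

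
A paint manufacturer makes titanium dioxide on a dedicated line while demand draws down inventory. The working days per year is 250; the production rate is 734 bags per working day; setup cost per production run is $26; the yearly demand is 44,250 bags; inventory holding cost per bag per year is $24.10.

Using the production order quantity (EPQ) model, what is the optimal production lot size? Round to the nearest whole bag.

355 bags

Daily demand d = 44,250/250 = 177.000; p = 734; 1 − d/p = 0.75886
EPQ = √(2DS / (H(1 − d/p)))
    = √(2 × 44,250 × 26 / (24.1 × 0.75886)) ≈ 354.71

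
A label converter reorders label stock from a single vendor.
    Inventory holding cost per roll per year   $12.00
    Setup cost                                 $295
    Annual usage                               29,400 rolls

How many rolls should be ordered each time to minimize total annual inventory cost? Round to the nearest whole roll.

1,202 rolls

Optimal lot size Q* = (2 × 29,400 × $295 / $12)^½ ≈ 1,202.29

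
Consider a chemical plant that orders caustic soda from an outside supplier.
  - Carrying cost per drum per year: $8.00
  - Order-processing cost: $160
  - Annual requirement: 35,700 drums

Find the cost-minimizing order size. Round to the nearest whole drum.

Optimal lot size Q* = (2 × 35,700 × $160 / $8)^½ ≈ 1,194.99

1,195 drums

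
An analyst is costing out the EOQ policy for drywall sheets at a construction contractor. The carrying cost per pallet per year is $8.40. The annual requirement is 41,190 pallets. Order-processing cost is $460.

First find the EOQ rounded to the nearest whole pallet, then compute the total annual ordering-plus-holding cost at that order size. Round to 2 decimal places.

2DS/H = 2·41,190·460/8.4 = 4,511,285.71
EOQ = √4,511,285.71 ≈ 2,123.98 → Q = 2,124 pallets
Orders/yr = 41,190/2,124 = 19.393; ordering cost = 19.393 × $460 = $8,920.62
Average inventory = 2,124/2 = 1062; holding cost = 1062 × $8.4 = $8,920.80
Total = $8,920.62 + $8,920.80 = $17,841.42

$17,841.42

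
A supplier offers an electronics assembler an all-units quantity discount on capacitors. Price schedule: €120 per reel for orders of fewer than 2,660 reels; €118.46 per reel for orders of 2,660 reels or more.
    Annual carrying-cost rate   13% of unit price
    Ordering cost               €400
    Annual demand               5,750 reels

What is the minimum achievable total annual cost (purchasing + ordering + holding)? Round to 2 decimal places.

H₁ = 13%×€120 = €15.6000;  H₂ = 13%×€118.46 = €15.3998
EOQ₁ = √(2×5,750×400/15.6000) = 543.02  (< 2,660, feasible at tier 1)
EOQ₂ = √(2×5,750×400/15.3998) = 546.54  (< 2,660 → use Q = 2,660 at tier-2 price)
TC(tier 1 (EOQ₁), Q≈543.0) = €698,471.13
TC(tier 2, Q≈2,660.0) = €702,491.40
Minimum at tier 1 (EOQ₁): €698,471.13

€698,471.13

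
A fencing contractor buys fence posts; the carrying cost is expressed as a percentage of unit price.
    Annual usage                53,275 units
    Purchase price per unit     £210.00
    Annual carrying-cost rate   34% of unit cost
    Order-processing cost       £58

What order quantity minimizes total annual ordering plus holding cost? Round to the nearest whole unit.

H = i·C = 0.34 × £210 = £71.4000 per unit-year
Optimal lot size Q* = (2 × 53,275 × £58 / £71.4)^½ ≈ 294.20

294 units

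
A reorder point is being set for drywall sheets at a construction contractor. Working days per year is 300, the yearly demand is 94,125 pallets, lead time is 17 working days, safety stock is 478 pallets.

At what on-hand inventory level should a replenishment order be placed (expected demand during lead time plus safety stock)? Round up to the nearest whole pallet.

5,812 pallets

Daily demand d = 94,125 / 300 = 313.750 pallets/day
Demand during lead time = 313.750 × 17 = 5,333.75
Reorder point = 5,333.75 + 478 = 5,811.75 → round up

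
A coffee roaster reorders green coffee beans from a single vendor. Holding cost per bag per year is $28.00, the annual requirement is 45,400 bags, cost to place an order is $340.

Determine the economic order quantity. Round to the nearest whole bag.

Q* = √(2·D·S / H) = √(2·45,400·340 / 28) = √1,102,571.4 ≈ 1,050.03

1,050 bags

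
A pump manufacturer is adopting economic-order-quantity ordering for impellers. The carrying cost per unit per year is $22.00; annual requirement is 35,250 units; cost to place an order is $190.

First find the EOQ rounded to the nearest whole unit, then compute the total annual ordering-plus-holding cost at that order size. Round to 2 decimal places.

EOQ = √(2DS/H) = √(2 × 35,250 × 190 / 22)
    = √(608,863.64) ≈ 780.30 → Q = 780 units
Orders/yr = 35,250/780 = 45.192; ordering cost = 45.192 × $190 = $8,586.54
Average inventory = 780/2 = 390; holding cost = 390 × $22 = $8,580.00
Total = $8,586.54 + $8,580.00 = $17,166.54

$17,166.54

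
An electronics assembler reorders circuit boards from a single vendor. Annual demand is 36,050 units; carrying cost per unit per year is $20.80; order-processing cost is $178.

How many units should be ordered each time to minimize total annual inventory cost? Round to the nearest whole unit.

Q* = √(2·D·S / H) = √(2·36,050·178 / 20.8) = √617,009.6 ≈ 785.50

785 units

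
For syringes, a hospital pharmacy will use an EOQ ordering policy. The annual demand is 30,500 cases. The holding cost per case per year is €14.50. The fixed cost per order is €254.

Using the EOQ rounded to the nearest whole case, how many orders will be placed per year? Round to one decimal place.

29.5 orders per year

2DS/H = 2·30,500·254/14.5 = 1,068,551.72
EOQ = √1,068,551.72 ≈ 1,033.71 → Q = 1,034
Orders per year = D/Q = 30,500 / 1,034 = 29.497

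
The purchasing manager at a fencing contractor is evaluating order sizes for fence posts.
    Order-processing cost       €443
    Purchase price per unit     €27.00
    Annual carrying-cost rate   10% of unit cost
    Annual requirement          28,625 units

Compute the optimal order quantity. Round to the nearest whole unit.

3,065 units

Carrying cost H = €27 × 10% = €2.7000/unit/yr
Optimal lot size Q* = (2 × 28,625 × €443 / €2.7)^½ ≈ 3,064.84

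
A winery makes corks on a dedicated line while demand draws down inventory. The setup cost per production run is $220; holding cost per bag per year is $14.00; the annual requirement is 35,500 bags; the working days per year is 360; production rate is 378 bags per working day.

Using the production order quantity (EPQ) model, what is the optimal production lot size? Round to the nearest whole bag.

1,229 bags

d = 35,500/360 = 98.6111 bags/day;  effective holding cost H(1 − d/p) = 14·(1 − 98.6111/378) = 10.34774
Q* = √(2DS / H_eff) = √(2·35,500·220 / 10.34774) ≈ 1,228.62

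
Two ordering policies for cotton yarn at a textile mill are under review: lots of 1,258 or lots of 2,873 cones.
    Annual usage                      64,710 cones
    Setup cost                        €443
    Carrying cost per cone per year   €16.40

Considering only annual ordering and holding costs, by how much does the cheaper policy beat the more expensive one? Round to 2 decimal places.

€433.52

For each Q, cost = (D/Q)·S + (Q/2)·H.
TC(1,258) = (64,710/1,258)×443 + (1,258/2)×16.4 = €33,102.98
TC(2,873) = (64,710/2,873)×443 + (2,873/2)×16.4 = €33,536.51
Lots of 1,258 are cheaper by €433.52.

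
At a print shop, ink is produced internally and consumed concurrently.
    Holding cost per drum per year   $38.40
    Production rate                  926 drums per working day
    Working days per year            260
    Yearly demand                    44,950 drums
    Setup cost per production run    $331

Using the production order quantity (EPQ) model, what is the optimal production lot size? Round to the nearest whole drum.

Daily demand d = 44,950/260 = 172.885; p = 926; 1 − d/p = 0.81330
EPQ = √(2DS / (H(1 − d/p)))
    = √(2 × 44,950 × 331 / (38.4 × 0.81330)) ≈ 976.12

976 drums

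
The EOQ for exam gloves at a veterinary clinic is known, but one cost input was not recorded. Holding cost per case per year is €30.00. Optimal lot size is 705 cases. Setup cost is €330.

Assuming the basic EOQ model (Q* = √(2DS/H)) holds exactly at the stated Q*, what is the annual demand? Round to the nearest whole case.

Since Q* = (2DS/H)^½, squaring gives Q*²·H = 2DS.
D = Q²H / (2S) = 705² × 30 / (2 × 330) = 22,592.05

22,592 cases per year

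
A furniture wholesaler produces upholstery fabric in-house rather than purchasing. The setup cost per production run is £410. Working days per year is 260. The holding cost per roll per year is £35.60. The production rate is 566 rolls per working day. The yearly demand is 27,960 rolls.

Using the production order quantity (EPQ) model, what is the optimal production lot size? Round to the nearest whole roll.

892 rolls

Daily demand d = 27,960/260 = 107.538; p = 566; 1 − d/p = 0.81000
EPQ = √(2DS / (H(1 − d/p)))
    = √(2 × 27,960 × 410 / (35.6 × 0.81000)) ≈ 891.68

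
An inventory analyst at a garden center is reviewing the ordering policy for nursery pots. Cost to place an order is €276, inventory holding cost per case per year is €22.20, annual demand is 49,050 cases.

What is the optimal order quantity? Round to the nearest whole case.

2DS/H = 2·49,050·276/22.2 = 1,219,621.62
EOQ = √1,219,621.62 ≈ 1,104.36

1,104 cases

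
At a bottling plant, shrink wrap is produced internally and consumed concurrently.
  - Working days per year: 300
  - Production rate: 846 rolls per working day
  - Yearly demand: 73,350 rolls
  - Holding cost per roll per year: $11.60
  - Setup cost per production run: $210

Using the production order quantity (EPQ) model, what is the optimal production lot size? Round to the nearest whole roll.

d = 73,350/300 = 244.5000 rolls/day;  effective holding cost H(1 − d/p) = 11.6·(1 − 244.5000/846) = 8.24752
Q* = √(2DS / H_eff) = √(2·73,350·210 / 8.24752) ≈ 1,932.69

1,933 rolls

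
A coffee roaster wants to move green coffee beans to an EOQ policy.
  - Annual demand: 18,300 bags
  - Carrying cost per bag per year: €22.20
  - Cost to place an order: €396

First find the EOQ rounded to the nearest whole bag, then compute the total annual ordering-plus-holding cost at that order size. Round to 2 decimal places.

€17,937.61

Optimal lot size Q* = (2 × 18,300 × €396 / €22.2)^½ ≈ 808.00 → Q = 808 bags
Orders/yr = 18,300/808 = 22.649; ordering cost = 22.649 × €396 = €8,968.81
Average inventory = 808/2 = 404; holding cost = 404 × €22.2 = €8,968.80
Total = €8,968.81 + €8,968.80 = €17,937.61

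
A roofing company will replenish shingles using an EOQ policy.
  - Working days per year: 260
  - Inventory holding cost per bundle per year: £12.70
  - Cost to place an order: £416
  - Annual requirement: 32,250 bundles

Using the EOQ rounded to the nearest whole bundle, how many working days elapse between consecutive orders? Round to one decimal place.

2DS/H = 2·32,250·416/12.7 = 2,112,755.91
EOQ = √2,112,755.91 ≈ 1,453.53 → Q = 1,454 bundles
Cycle time = (working days × Q)/D = (260 × 1,454) / 32,250 = 11.722 days

11.7 days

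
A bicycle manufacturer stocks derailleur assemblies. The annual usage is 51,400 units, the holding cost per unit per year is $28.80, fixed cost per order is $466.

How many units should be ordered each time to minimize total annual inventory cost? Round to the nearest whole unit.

Q* = √(2·D·S / H) = √(2·51,400·466 / 28.8) = √1,663,361.1 ≈ 1,289.71

1,290 units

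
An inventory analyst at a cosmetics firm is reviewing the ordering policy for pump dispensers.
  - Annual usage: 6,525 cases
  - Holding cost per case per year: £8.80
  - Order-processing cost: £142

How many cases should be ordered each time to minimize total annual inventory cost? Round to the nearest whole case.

459 cases

Q* = √(2·D·S / H) = √(2·6,525·142 / 8.8) = √210,579.5 ≈ 458.89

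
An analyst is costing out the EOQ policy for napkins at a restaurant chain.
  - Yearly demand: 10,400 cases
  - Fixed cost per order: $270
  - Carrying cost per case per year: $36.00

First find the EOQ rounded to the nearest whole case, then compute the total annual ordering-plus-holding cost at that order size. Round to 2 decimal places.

Optimal lot size Q* = (2 × 10,400 × $270 / $36)^½ ≈ 394.97 → Q = 395 cases
Ordering: D/Q × S = 10,400/395 × $270 = $7,108.86
Holding:  Q/2 × H = 395/2 × $36 = $7,110.00
Total = $7,108.86 + $7,110.00 = $14,218.86

$14,218.86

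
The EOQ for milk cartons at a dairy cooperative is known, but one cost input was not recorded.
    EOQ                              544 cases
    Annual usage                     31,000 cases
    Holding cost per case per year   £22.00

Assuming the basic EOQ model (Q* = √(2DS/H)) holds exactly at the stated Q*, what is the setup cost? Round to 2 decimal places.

Since Q* = (2DS/H)^½, squaring gives Q*²·H = 2DS.
S = Q²H / (2D) = 544² × 22 / (2 × 31,000) = 105.0095

£105.01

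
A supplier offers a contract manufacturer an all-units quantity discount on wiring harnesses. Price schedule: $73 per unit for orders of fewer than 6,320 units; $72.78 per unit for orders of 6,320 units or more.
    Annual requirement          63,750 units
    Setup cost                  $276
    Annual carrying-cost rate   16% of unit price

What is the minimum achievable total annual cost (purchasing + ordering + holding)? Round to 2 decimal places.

H₁ = 16%×$73 = $11.6800;  H₂ = 16%×$72.78 = $11.6448
EOQ₁ = √(2×63,750×276/11.6800) = 1,735.75  (< 6,320, feasible at tier 1)
EOQ₂ = √(2×63,750×276/11.6448) = 1,738.38  (< 6,320 → use Q = 6,320 at tier-2 price)
TC(tier 1 (EOQ₁), Q≈1,735.8) = $4,674,023.61
TC(tier 2, Q≈6,320.0) = $4,679,306.59
Minimum at tier 1 (EOQ₁): $4,674,023.61

$4,674,023.61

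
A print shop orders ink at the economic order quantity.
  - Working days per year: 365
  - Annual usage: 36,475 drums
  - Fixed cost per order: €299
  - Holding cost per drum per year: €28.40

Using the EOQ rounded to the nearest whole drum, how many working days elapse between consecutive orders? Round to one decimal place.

Optimal lot size Q* = (2 × 36,475 × €299 / €28.4)^½ ≈ 876.37 → Q = 876 drums
Days between orders = 365 / (D/Q) = 365 / 41.638 ≈ 8.766

8.8 days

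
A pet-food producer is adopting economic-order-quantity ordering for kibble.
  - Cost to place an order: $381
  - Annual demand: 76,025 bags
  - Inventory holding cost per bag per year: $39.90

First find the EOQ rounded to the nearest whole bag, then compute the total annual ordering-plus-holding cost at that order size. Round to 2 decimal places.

$48,077.53

Q* = √(2·D·S / H) = √(2·76,025·381 / 39.9) = √1,451,906.0 ≈ 1,204.95 → Q = 1,205 bags
Annual ordering cost = (D/Q)·S = (76,025/1,205) × 381 = $24,037.78
Annual holding cost  = (Q/2)·H = (1,205/2) × 39.9 = $24,039.75
Total = $24,037.78 + $24,039.75 = $48,077.53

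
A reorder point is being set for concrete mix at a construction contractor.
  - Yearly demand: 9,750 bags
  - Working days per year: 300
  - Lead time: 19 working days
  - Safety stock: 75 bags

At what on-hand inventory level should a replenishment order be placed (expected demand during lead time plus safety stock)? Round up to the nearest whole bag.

693 bags

Daily demand d = 9,750 / 300 = 32.500 bags/day
Demand during lead time = 32.500 × 19 = 617.50
Reorder point = 617.50 + 75 = 692.50 → round up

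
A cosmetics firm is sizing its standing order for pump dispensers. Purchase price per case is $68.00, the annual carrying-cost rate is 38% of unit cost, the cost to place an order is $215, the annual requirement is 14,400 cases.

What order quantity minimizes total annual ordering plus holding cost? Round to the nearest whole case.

490 cases

H = i·C = 0.38 × $68 = $25.8400 per case-year
Optimal lot size Q* = (2 × 14,400 × $215 / $25.84)^½ ≈ 489.52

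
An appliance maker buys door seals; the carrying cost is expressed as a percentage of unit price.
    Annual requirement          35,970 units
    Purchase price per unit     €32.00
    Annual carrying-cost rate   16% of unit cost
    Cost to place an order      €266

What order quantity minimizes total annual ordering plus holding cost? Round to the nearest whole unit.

1,933 units

Carrying cost H = €32 × 16% = €5.1200/unit/yr
EOQ = √(2DS/H) = √(2 × 35,970 × 266 / 5.12)
    = √(3,737,507.81) ≈ 1,933.26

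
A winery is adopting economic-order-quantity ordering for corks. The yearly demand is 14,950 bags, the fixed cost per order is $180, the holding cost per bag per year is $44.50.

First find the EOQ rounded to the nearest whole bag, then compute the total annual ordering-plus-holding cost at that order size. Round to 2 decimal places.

EOQ = √(2DS/H) = √(2 × 14,950 × 180 / 44.5)
    = √(120,943.82) ≈ 347.77 → Q = 348 bags
Annual ordering cost = (D/Q)·S = (14,950/348) × 180 = $7,732.76
Annual holding cost  = (Q/2)·H = (348/2) × 44.5 = $7,743.00
Total = $7,732.76 + $7,743.00 = $15,475.76

$15,475.76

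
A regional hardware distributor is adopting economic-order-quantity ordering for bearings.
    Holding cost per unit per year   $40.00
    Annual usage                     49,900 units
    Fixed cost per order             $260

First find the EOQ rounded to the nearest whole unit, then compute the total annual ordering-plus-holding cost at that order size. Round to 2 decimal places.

$32,216.77

Optimal lot size Q* = (2 × 49,900 × $260 / $40)^½ ≈ 805.42 → Q = 805 units
Orders/yr = 49,900/805 = 61.988; ordering cost = 61.988 × $260 = $16,116.77
Average inventory = 805/2 = 402.5; holding cost = 402.5 × $40 = $16,100.00
Total = $16,116.77 + $16,100.00 = $32,216.77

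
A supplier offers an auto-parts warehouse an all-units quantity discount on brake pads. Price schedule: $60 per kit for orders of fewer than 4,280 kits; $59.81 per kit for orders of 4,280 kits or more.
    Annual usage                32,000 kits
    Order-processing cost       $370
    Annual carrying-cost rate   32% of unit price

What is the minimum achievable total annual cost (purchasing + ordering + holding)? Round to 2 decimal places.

H₁ = 32%×$60 = $19.2000;  H₂ = 32%×$59.81 = $19.1392
EOQ₁ = √(2×32,000×370/19.2000) = 1,110.56  (< 4,280, feasible at tier 1)
EOQ₂ = √(2×32,000×370/19.1392) = 1,112.32  (< 4,280 → use Q = 4,280 at tier-2 price)
TC(tier 1 (EOQ₁), Q≈1,110.6) = $1,941,322.66
TC(tier 2, Q≈4,280.0) = $1,957,644.24
Minimum at tier 1 (EOQ₁): $1,941,322.66

$1,941,322.66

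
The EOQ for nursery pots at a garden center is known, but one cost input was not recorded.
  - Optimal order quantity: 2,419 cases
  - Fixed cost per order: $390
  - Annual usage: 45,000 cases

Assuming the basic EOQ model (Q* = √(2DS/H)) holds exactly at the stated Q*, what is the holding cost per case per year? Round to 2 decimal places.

EOQ relation: Q² = 2DS/H, so rearrange for the unknown.
H = 2DS / Q² = 2 × 45,000 × 390 / 2,419² = 5.9984

$6.00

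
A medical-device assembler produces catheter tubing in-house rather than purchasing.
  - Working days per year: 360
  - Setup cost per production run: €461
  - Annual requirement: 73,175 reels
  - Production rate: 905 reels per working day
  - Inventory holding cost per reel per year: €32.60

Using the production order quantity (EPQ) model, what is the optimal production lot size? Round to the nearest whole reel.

d = 73,175/360 = 203.2639 reels/day;  effective holding cost H(1 − d/p) = 32.6·(1 − 203.2639/905) = 25.27801
Q* = √(2DS / H_eff) = √(2·73,175·461 / 25.27801) ≈ 1,633.71

1,634 reels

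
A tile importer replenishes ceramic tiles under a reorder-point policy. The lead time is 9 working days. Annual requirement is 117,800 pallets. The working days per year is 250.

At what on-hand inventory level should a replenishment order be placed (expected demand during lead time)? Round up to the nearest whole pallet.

Daily demand d = 117,800 / 250 = 471.200 pallets/day
Demand during lead time = 471.200 × 9 = 4,240.80
Reorder point = 4,240.80 → round up

4,241 pallets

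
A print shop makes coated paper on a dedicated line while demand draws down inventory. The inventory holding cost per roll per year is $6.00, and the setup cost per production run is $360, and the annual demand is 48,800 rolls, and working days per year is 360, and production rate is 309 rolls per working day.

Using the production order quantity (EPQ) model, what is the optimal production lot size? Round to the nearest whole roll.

d = 48,800/360 = 135.5556 rolls/day;  effective holding cost H(1 − d/p) = 6·(1 − 135.5556/309) = 3.36785
Q* = √(2DS / H_eff) = √(2·48,800·360 / 3.36785) ≈ 3,229.98

3,230 rolls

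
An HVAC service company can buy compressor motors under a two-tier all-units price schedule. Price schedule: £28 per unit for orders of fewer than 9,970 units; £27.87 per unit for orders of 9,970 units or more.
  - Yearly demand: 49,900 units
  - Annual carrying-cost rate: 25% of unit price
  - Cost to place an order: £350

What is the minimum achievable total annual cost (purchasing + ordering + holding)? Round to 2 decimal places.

£1,412,836.82

H₁ = 25%×£28 = £7.0000;  H₂ = 25%×£27.87 = £6.9675
EOQ₁ = √(2×49,900×350/7.0000) = 2,233.83  (< 9,970, feasible at tier 1)
EOQ₂ = √(2×49,900×350/6.9675) = 2,239.03  (< 9,970 → use Q = 9,970 at tier-2 price)
TC(tier 1 (EOQ₁), Q≈2,233.8) = £1,412,836.82
TC(tier 2, Q≈9,970.0) = £1,427,197.74
Minimum at tier 1 (EOQ₁): £1,412,836.82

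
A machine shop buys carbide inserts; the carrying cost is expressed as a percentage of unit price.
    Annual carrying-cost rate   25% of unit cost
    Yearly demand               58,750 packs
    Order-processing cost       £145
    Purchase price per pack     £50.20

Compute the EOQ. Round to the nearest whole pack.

H = i·C = 0.25 × £50.2 = £12.5500 per pack-year
EOQ = √(2DS/H) = √(2 × 58,750 × 145 / 12.55)
    = √(1,357,569.72) ≈ 1,165.15

1,165 packs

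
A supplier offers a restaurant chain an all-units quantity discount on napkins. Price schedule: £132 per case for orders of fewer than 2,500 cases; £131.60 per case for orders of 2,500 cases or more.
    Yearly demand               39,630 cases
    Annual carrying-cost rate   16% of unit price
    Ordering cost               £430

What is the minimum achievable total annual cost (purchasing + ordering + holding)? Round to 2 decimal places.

£5,248,444.36

H₁ = 16%×£132 = £21.1200;  H₂ = 16%×£131.60 = £21.0560
EOQ₁ = √(2×39,630×430/21.1200) = 1,270.32  (< 2,500, feasible at tier 1)
EOQ₂ = √(2×39,630×430/21.0560) = 1,272.25  (< 2,500 → use Q = 2,500 at tier-2 price)
TC(tier 1 (EOQ₁), Q≈1,270.3) = £5,257,989.23
TC(tier 2, Q≈2,500.0) = £5,248,444.36
Minimum at tier 2: £5,248,444.36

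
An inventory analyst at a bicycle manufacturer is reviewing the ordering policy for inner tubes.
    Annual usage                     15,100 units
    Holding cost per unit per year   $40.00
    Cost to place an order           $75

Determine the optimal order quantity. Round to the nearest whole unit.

238 units

Optimal lot size Q* = (2 × 15,100 × $75 / $40)^½ ≈ 237.96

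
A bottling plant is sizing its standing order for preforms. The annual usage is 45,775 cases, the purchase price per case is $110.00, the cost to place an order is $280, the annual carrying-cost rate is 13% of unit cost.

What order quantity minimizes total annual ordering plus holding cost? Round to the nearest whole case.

1,339 cases

Holding cost per case per year: H = 13% × $110 = $14.3000
EOQ = √(2DS/H) = √(2 × 45,775 × 280 / 14.3)
    = √(1,792,587.41) ≈ 1,338.88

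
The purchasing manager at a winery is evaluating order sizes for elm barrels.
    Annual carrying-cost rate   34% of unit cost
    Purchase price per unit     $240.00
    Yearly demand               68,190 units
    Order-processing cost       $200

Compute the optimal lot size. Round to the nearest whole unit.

H = i·C = 0.34 × $240 = $81.6000 per unit-year
Optimal lot size Q* = (2 × 68,190 × $200 / $81.6)^½ ≈ 578.16

578 units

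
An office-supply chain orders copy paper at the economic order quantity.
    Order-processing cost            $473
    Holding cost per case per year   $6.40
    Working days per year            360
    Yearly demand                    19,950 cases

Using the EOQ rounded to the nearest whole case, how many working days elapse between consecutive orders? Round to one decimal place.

31.0 days

Q* = √(2·D·S / H) = √(2·19,950·473 / 6.4) = √2,948,859.4 ≈ 1,717.22 → Q = 1,717 cases
T = Q/D × 360 days = 1,717/19,950 × 360 = 30.983 days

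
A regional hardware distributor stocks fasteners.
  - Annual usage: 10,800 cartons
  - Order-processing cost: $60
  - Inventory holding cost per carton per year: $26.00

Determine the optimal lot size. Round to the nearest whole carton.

223 cartons

Optimal lot size Q* = (2 × 10,800 × $60 / $26)^½ ≈ 223.26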